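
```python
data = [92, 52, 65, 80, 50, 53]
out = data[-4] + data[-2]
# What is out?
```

data has length 6. Negative index -4 maps to positive index 6 + (-4) = 2. data[2] = 65.
data has length 6. Negative index -2 maps to positive index 6 + (-2) = 4. data[4] = 50.
Sum: 65 + 50 = 115.

115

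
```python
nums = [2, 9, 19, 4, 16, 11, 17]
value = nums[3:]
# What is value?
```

nums has length 7. The slice nums[3:] selects indices [3, 4, 5, 6] (3->4, 4->16, 5->11, 6->17), giving [4, 16, 11, 17].

[4, 16, 11, 17]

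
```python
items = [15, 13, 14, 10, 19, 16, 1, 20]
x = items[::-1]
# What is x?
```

items has length 8. The slice items[::-1] selects indices [7, 6, 5, 4, 3, 2, 1, 0] (7->20, 6->1, 5->16, 4->19, 3->10, 2->14, 1->13, 0->15), giving [20, 1, 16, 19, 10, 14, 13, 15].

[20, 1, 16, 19, 10, 14, 13, 15]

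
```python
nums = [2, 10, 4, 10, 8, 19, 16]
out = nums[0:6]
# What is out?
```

nums has length 7. The slice nums[0:6] selects indices [0, 1, 2, 3, 4, 5] (0->2, 1->10, 2->4, 3->10, 4->8, 5->19), giving [2, 10, 4, 10, 8, 19].

[2, 10, 4, 10, 8, 19]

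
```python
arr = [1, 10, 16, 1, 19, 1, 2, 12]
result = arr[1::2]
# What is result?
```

arr has length 8. The slice arr[1::2] selects indices [1, 3, 5, 7] (1->10, 3->1, 5->1, 7->12), giving [10, 1, 1, 12].

[10, 1, 1, 12]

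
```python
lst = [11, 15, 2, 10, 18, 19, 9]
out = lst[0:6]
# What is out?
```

lst has length 7. The slice lst[0:6] selects indices [0, 1, 2, 3, 4, 5] (0->11, 1->15, 2->2, 3->10, 4->18, 5->19), giving [11, 15, 2, 10, 18, 19].

[11, 15, 2, 10, 18, 19]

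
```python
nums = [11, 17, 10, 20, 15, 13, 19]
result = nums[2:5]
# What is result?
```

nums has length 7. The slice nums[2:5] selects indices [2, 3, 4] (2->10, 3->20, 4->15), giving [10, 20, 15].

[10, 20, 15]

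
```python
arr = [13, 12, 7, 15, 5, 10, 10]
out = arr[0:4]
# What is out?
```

arr has length 7. The slice arr[0:4] selects indices [0, 1, 2, 3] (0->13, 1->12, 2->7, 3->15), giving [13, 12, 7, 15].

[13, 12, 7, 15]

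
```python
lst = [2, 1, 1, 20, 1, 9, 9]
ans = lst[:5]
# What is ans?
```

lst has length 7. The slice lst[:5] selects indices [0, 1, 2, 3, 4] (0->2, 1->1, 2->1, 3->20, 4->1), giving [2, 1, 1, 20, 1].

[2, 1, 1, 20, 1]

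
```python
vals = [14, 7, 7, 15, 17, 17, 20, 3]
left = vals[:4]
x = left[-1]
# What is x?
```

vals has length 8. The slice vals[:4] selects indices [0, 1, 2, 3] (0->14, 1->7, 2->7, 3->15), giving [14, 7, 7, 15]. So left = [14, 7, 7, 15]. Then left[-1] = 15.

15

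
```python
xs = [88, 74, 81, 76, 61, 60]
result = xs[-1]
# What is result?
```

xs has length 6. Negative index -1 maps to positive index 6 + (-1) = 5. xs[5] = 60.

60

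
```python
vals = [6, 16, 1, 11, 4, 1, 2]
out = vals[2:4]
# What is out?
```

vals has length 7. The slice vals[2:4] selects indices [2, 3] (2->1, 3->11), giving [1, 11].

[1, 11]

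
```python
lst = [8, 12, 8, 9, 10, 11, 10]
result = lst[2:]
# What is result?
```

lst has length 7. The slice lst[2:] selects indices [2, 3, 4, 5, 6] (2->8, 3->9, 4->10, 5->11, 6->10), giving [8, 9, 10, 11, 10].

[8, 9, 10, 11, 10]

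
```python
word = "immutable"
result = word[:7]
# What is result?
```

word has length 9. The slice word[:7] selects indices [0, 1, 2, 3, 4, 5, 6] (0->'i', 1->'m', 2->'m', 3->'u', 4->'t', 5->'a', 6->'b'), giving 'immutab'.

'immutab'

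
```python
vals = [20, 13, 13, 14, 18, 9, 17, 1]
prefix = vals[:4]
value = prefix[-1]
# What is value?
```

vals has length 8. The slice vals[:4] selects indices [0, 1, 2, 3] (0->20, 1->13, 2->13, 3->14), giving [20, 13, 13, 14]. So prefix = [20, 13, 13, 14]. Then prefix[-1] = 14.

14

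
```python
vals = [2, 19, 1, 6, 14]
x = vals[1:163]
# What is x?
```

vals has length 5. The slice vals[1:163] selects indices [1, 2, 3, 4] (1->19, 2->1, 3->6, 4->14), giving [19, 1, 6, 14].

[19, 1, 6, 14]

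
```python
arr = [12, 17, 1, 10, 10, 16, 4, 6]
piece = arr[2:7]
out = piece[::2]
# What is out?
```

arr has length 8. The slice arr[2:7] selects indices [2, 3, 4, 5, 6] (2->1, 3->10, 4->10, 5->16, 6->4), giving [1, 10, 10, 16, 4]. So piece = [1, 10, 10, 16, 4]. piece has length 5. The slice piece[::2] selects indices [0, 2, 4] (0->1, 2->10, 4->4), giving [1, 10, 4].

[1, 10, 4]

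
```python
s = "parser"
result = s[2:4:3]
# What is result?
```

s has length 6. The slice s[2:4:3] selects indices [2] (2->'r'), giving 'r'.

'r'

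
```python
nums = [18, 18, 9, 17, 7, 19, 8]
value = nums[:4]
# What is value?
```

nums has length 7. The slice nums[:4] selects indices [0, 1, 2, 3] (0->18, 1->18, 2->9, 3->17), giving [18, 18, 9, 17].

[18, 18, 9, 17]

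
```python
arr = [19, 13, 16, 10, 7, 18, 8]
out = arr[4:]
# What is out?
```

arr has length 7. The slice arr[4:] selects indices [4, 5, 6] (4->7, 5->18, 6->8), giving [7, 18, 8].

[7, 18, 8]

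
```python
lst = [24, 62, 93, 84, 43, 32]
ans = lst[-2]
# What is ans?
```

lst has length 6. Negative index -2 maps to positive index 6 + (-2) = 4. lst[4] = 43.

43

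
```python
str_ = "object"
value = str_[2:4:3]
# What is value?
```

str_ has length 6. The slice str_[2:4:3] selects indices [2] (2->'j'), giving 'j'.

'j'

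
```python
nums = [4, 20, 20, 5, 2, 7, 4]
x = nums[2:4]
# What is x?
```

nums has length 7. The slice nums[2:4] selects indices [2, 3] (2->20, 3->5), giving [20, 5].

[20, 5]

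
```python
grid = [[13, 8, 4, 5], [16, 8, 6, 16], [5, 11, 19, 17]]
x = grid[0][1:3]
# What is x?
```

grid[0] = [13, 8, 4, 5]. grid[0] has length 4. The slice grid[0][1:3] selects indices [1, 2] (1->8, 2->4), giving [8, 4].

[8, 4]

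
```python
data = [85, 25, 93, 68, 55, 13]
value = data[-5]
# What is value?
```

data has length 6. Negative index -5 maps to positive index 6 + (-5) = 1. data[1] = 25.

25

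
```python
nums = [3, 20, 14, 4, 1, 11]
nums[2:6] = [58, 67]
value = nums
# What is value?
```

nums starts as [3, 20, 14, 4, 1, 11] (length 6). The slice nums[2:6] covers indices [2, 3, 4, 5] with values [14, 4, 1, 11]. Replacing that slice with [58, 67] (different length) produces [3, 20, 58, 67].

[3, 20, 58, 67]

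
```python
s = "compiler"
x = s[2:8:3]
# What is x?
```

s has length 8. The slice s[2:8:3] selects indices [2, 5] (2->'m', 5->'l'), giving 'ml'.

'ml'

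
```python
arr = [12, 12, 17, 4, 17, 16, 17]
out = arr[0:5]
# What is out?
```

arr has length 7. The slice arr[0:5] selects indices [0, 1, 2, 3, 4] (0->12, 1->12, 2->17, 3->4, 4->17), giving [12, 12, 17, 4, 17].

[12, 12, 17, 4, 17]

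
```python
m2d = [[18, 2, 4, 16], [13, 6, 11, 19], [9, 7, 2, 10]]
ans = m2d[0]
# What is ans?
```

m2d has 3 rows. Row 0 is [18, 2, 4, 16].

[18, 2, 4, 16]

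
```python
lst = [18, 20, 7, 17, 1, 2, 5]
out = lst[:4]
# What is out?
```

lst has length 7. The slice lst[:4] selects indices [0, 1, 2, 3] (0->18, 1->20, 2->7, 3->17), giving [18, 20, 7, 17].

[18, 20, 7, 17]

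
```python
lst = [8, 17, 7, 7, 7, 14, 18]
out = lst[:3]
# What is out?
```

lst has length 7. The slice lst[:3] selects indices [0, 1, 2] (0->8, 1->17, 2->7), giving [8, 17, 7].

[8, 17, 7]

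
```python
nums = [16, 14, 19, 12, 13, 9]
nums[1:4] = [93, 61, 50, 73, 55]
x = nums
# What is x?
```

nums starts as [16, 14, 19, 12, 13, 9] (length 6). The slice nums[1:4] covers indices [1, 2, 3] with values [14, 19, 12]. Replacing that slice with [93, 61, 50, 73, 55] (different length) produces [16, 93, 61, 50, 73, 55, 13, 9].

[16, 93, 61, 50, 73, 55, 13, 9]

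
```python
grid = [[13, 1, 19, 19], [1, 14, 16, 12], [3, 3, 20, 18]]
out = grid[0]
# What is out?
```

grid has 3 rows. Row 0 is [13, 1, 19, 19].

[13, 1, 19, 19]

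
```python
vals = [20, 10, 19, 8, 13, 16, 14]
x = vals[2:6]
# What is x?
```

vals has length 7. The slice vals[2:6] selects indices [2, 3, 4, 5] (2->19, 3->8, 4->13, 5->16), giving [19, 8, 13, 16].

[19, 8, 13, 16]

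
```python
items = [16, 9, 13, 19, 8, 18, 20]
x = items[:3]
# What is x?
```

items has length 7. The slice items[:3] selects indices [0, 1, 2] (0->16, 1->9, 2->13), giving [16, 9, 13].

[16, 9, 13]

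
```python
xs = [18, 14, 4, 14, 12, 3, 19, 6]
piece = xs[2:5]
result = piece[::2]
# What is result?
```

xs has length 8. The slice xs[2:5] selects indices [2, 3, 4] (2->4, 3->14, 4->12), giving [4, 14, 12]. So piece = [4, 14, 12]. piece has length 3. The slice piece[::2] selects indices [0, 2] (0->4, 2->12), giving [4, 12].

[4, 12]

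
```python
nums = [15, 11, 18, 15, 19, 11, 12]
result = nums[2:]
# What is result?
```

nums has length 7. The slice nums[2:] selects indices [2, 3, 4, 5, 6] (2->18, 3->15, 4->19, 5->11, 6->12), giving [18, 15, 19, 11, 12].

[18, 15, 19, 11, 12]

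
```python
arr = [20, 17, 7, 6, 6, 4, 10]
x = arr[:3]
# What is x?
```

arr has length 7. The slice arr[:3] selects indices [0, 1, 2] (0->20, 1->17, 2->7), giving [20, 17, 7].

[20, 17, 7]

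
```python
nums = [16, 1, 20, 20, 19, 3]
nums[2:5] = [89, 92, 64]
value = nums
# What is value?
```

nums starts as [16, 1, 20, 20, 19, 3] (length 6). The slice nums[2:5] covers indices [2, 3, 4] with values [20, 20, 19]. Replacing that slice with [89, 92, 64] (same length) produces [16, 1, 89, 92, 64, 3].

[16, 1, 89, 92, 64, 3]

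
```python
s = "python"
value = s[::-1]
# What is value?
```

s has length 6. The slice s[::-1] selects indices [5, 4, 3, 2, 1, 0] (5->'n', 4->'o', 3->'h', 2->'t', 1->'y', 0->'p'), giving 'nohtyp'.

'nohtyp'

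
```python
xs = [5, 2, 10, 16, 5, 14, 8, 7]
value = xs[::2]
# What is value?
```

xs has length 8. The slice xs[::2] selects indices [0, 2, 4, 6] (0->5, 2->10, 4->5, 6->8), giving [5, 10, 5, 8].

[5, 10, 5, 8]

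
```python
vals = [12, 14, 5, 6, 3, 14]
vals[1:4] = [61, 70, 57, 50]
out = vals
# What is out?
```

vals starts as [12, 14, 5, 6, 3, 14] (length 6). The slice vals[1:4] covers indices [1, 2, 3] with values [14, 5, 6]. Replacing that slice with [61, 70, 57, 50] (different length) produces [12, 61, 70, 57, 50, 3, 14].

[12, 61, 70, 57, 50, 3, 14]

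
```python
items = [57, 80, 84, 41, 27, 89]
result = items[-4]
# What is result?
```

items has length 6. Negative index -4 maps to positive index 6 + (-4) = 2. items[2] = 84.

84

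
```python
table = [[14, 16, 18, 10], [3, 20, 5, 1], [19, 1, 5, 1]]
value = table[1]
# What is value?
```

table has 3 rows. Row 1 is [3, 20, 5, 1].

[3, 20, 5, 1]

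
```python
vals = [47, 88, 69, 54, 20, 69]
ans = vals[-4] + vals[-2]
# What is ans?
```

vals has length 6. Negative index -4 maps to positive index 6 + (-4) = 2. vals[2] = 69.
vals has length 6. Negative index -2 maps to positive index 6 + (-2) = 4. vals[4] = 20.
Sum: 69 + 20 = 89.

89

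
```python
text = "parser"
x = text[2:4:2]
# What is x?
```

text has length 6. The slice text[2:4:2] selects indices [2] (2->'r'), giving 'r'.

'r'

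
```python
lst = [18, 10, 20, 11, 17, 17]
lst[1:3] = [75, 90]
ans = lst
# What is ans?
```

lst starts as [18, 10, 20, 11, 17, 17] (length 6). The slice lst[1:3] covers indices [1, 2] with values [10, 20]. Replacing that slice with [75, 90] (same length) produces [18, 75, 90, 11, 17, 17].

[18, 75, 90, 11, 17, 17]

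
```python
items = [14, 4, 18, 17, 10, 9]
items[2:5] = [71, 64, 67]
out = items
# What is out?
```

items starts as [14, 4, 18, 17, 10, 9] (length 6). The slice items[2:5] covers indices [2, 3, 4] with values [18, 17, 10]. Replacing that slice with [71, 64, 67] (same length) produces [14, 4, 71, 64, 67, 9].

[14, 4, 71, 64, 67, 9]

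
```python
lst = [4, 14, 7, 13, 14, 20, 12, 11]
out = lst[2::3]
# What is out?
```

lst has length 8. The slice lst[2::3] selects indices [2, 5] (2->7, 5->20), giving [7, 20].

[7, 20]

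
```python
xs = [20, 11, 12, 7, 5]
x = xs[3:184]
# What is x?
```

xs has length 5. The slice xs[3:184] selects indices [3, 4] (3->7, 4->5), giving [7, 5].

[7, 5]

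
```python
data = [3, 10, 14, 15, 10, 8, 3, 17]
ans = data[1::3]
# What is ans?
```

data has length 8. The slice data[1::3] selects indices [1, 4, 7] (1->10, 4->10, 7->17), giving [10, 10, 17].

[10, 10, 17]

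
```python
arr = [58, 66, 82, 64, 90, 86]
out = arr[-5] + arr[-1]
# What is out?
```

arr has length 6. Negative index -5 maps to positive index 6 + (-5) = 1. arr[1] = 66.
arr has length 6. Negative index -1 maps to positive index 6 + (-1) = 5. arr[5] = 86.
Sum: 66 + 86 = 152.

152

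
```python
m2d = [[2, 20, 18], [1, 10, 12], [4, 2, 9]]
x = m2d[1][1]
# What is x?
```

m2d[1] = [1, 10, 12]. Taking column 1 of that row yields 10.

10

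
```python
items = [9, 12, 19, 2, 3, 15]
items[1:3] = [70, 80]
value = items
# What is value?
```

items starts as [9, 12, 19, 2, 3, 15] (length 6). The slice items[1:3] covers indices [1, 2] with values [12, 19]. Replacing that slice with [70, 80] (same length) produces [9, 70, 80, 2, 3, 15].

[9, 70, 80, 2, 3, 15]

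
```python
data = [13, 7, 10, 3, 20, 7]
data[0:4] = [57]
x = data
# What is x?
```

data starts as [13, 7, 10, 3, 20, 7] (length 6). The slice data[0:4] covers indices [0, 1, 2, 3] with values [13, 7, 10, 3]. Replacing that slice with [57] (different length) produces [57, 20, 7].

[57, 20, 7]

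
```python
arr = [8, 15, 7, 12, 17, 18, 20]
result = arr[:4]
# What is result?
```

arr has length 7. The slice arr[:4] selects indices [0, 1, 2, 3] (0->8, 1->15, 2->7, 3->12), giving [8, 15, 7, 12].

[8, 15, 7, 12]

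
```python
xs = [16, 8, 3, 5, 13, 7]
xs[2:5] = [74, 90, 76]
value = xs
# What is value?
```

xs starts as [16, 8, 3, 5, 13, 7] (length 6). The slice xs[2:5] covers indices [2, 3, 4] with values [3, 5, 13]. Replacing that slice with [74, 90, 76] (same length) produces [16, 8, 74, 90, 76, 7].

[16, 8, 74, 90, 76, 7]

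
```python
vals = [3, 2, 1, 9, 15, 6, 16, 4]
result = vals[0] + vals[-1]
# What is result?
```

vals has length 8. vals[0] = 3.
vals has length 8. Negative index -1 maps to positive index 8 + (-1) = 7. vals[7] = 4.
Sum: 3 + 4 = 7.

7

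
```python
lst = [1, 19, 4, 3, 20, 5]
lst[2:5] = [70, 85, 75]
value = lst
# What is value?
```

lst starts as [1, 19, 4, 3, 20, 5] (length 6). The slice lst[2:5] covers indices [2, 3, 4] with values [4, 3, 20]. Replacing that slice with [70, 85, 75] (same length) produces [1, 19, 70, 85, 75, 5].

[1, 19, 70, 85, 75, 5]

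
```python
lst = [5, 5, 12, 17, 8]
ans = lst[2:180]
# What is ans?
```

lst has length 5. The slice lst[2:180] selects indices [2, 3, 4] (2->12, 3->17, 4->8), giving [12, 17, 8].

[12, 17, 8]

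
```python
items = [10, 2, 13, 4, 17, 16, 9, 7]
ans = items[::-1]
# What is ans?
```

items has length 8. The slice items[::-1] selects indices [7, 6, 5, 4, 3, 2, 1, 0] (7->7, 6->9, 5->16, 4->17, 3->4, 2->13, 1->2, 0->10), giving [7, 9, 16, 17, 4, 13, 2, 10].

[7, 9, 16, 17, 4, 13, 2, 10]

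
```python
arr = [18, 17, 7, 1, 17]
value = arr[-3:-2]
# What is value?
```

arr has length 5. The slice arr[-3:-2] selects indices [2] (2->7), giving [7].

[7]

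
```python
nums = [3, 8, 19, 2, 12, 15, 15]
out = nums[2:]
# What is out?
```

nums has length 7. The slice nums[2:] selects indices [2, 3, 4, 5, 6] (2->19, 3->2, 4->12, 5->15, 6->15), giving [19, 2, 12, 15, 15].

[19, 2, 12, 15, 15]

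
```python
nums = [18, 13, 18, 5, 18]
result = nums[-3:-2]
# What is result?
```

nums has length 5. The slice nums[-3:-2] selects indices [2] (2->18), giving [18].

[18]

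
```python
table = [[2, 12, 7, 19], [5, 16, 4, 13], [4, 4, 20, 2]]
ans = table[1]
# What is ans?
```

table has 3 rows. Row 1 is [5, 16, 4, 13].

[5, 16, 4, 13]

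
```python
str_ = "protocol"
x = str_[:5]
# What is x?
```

str_ has length 8. The slice str_[:5] selects indices [0, 1, 2, 3, 4] (0->'p', 1->'r', 2->'o', 3->'t', 4->'o'), giving 'proto'.

'proto'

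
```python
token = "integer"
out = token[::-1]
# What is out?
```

token has length 7. The slice token[::-1] selects indices [6, 5, 4, 3, 2, 1, 0] (6->'r', 5->'e', 4->'g', 3->'e', 2->'t', 1->'n', 0->'i'), giving 'regetni'.

'regetni'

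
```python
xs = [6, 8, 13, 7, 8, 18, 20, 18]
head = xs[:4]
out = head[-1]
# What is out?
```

xs has length 8. The slice xs[:4] selects indices [0, 1, 2, 3] (0->6, 1->8, 2->13, 3->7), giving [6, 8, 13, 7]. So head = [6, 8, 13, 7]. Then head[-1] = 7.

7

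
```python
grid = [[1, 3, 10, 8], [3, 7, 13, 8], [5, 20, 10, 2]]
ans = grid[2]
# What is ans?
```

grid has 3 rows. Row 2 is [5, 20, 10, 2].

[5, 20, 10, 2]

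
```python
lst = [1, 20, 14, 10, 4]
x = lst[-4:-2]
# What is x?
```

lst has length 5. The slice lst[-4:-2] selects indices [1, 2] (1->20, 2->14), giving [20, 14].

[20, 14]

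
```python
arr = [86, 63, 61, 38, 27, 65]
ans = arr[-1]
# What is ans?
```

arr has length 6. Negative index -1 maps to positive index 6 + (-1) = 5. arr[5] = 65.

65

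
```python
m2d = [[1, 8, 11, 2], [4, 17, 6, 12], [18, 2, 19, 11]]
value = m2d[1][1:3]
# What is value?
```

m2d[1] = [4, 17, 6, 12]. m2d[1] has length 4. The slice m2d[1][1:3] selects indices [1, 2] (1->17, 2->6), giving [17, 6].

[17, 6]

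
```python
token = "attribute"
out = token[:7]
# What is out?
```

token has length 9. The slice token[:7] selects indices [0, 1, 2, 3, 4, 5, 6] (0->'a', 1->'t', 2->'t', 3->'r', 4->'i', 5->'b', 6->'u'), giving 'attribu'.

'attribu'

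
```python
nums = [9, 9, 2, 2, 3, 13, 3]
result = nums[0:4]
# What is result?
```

nums has length 7. The slice nums[0:4] selects indices [0, 1, 2, 3] (0->9, 1->9, 2->2, 3->2), giving [9, 9, 2, 2].

[9, 9, 2, 2]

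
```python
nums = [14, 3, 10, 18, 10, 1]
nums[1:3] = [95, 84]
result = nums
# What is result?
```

nums starts as [14, 3, 10, 18, 10, 1] (length 6). The slice nums[1:3] covers indices [1, 2] with values [3, 10]. Replacing that slice with [95, 84] (same length) produces [14, 95, 84, 18, 10, 1].

[14, 95, 84, 18, 10, 1]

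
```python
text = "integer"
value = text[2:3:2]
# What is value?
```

text has length 7. The slice text[2:3:2] selects indices [2] (2->'t'), giving 't'.

't'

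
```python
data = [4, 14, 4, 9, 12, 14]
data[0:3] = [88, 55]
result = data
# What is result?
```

data starts as [4, 14, 4, 9, 12, 14] (length 6). The slice data[0:3] covers indices [0, 1, 2] with values [4, 14, 4]. Replacing that slice with [88, 55] (different length) produces [88, 55, 9, 12, 14].

[88, 55, 9, 12, 14]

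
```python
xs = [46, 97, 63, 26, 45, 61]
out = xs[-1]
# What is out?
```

xs has length 6. Negative index -1 maps to positive index 6 + (-1) = 5. xs[5] = 61.

61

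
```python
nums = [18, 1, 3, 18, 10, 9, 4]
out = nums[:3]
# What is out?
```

nums has length 7. The slice nums[:3] selects indices [0, 1, 2] (0->18, 1->1, 2->3), giving [18, 1, 3].

[18, 1, 3]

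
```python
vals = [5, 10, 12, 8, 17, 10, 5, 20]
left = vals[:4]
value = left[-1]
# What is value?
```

vals has length 8. The slice vals[:4] selects indices [0, 1, 2, 3] (0->5, 1->10, 2->12, 3->8), giving [5, 10, 12, 8]. So left = [5, 10, 12, 8]. Then left[-1] = 8.

8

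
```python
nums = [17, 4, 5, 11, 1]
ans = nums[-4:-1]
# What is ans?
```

nums has length 5. The slice nums[-4:-1] selects indices [1, 2, 3] (1->4, 2->5, 3->11), giving [4, 5, 11].

[4, 5, 11]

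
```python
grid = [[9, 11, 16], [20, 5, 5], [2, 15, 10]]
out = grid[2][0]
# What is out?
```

grid[2] = [2, 15, 10]. Taking column 0 of that row yields 2.

2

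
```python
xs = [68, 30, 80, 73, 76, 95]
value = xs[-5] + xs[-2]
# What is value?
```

xs has length 6. Negative index -5 maps to positive index 6 + (-5) = 1. xs[1] = 30.
xs has length 6. Negative index -2 maps to positive index 6 + (-2) = 4. xs[4] = 76.
Sum: 30 + 76 = 106.

106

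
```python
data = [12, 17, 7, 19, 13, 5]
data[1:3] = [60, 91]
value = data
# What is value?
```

data starts as [12, 17, 7, 19, 13, 5] (length 6). The slice data[1:3] covers indices [1, 2] with values [17, 7]. Replacing that slice with [60, 91] (same length) produces [12, 60, 91, 19, 13, 5].

[12, 60, 91, 19, 13, 5]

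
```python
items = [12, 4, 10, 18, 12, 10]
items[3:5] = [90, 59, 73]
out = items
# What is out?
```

items starts as [12, 4, 10, 18, 12, 10] (length 6). The slice items[3:5] covers indices [3, 4] with values [18, 12]. Replacing that slice with [90, 59, 73] (different length) produces [12, 4, 10, 90, 59, 73, 10].

[12, 4, 10, 90, 59, 73, 10]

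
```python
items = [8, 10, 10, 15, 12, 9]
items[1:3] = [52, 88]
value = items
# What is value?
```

items starts as [8, 10, 10, 15, 12, 9] (length 6). The slice items[1:3] covers indices [1, 2] with values [10, 10]. Replacing that slice with [52, 88] (same length) produces [8, 52, 88, 15, 12, 9].

[8, 52, 88, 15, 12, 9]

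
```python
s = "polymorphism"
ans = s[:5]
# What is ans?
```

s has length 12. The slice s[:5] selects indices [0, 1, 2, 3, 4] (0->'p', 1->'o', 2->'l', 3->'y', 4->'m'), giving 'polym'.

'polym'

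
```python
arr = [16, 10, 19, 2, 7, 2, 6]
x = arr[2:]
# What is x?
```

arr has length 7. The slice arr[2:] selects indices [2, 3, 4, 5, 6] (2->19, 3->2, 4->7, 5->2, 6->6), giving [19, 2, 7, 2, 6].

[19, 2, 7, 2, 6]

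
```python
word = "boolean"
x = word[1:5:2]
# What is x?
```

word has length 7. The slice word[1:5:2] selects indices [1, 3] (1->'o', 3->'l'), giving 'ol'.

'ol'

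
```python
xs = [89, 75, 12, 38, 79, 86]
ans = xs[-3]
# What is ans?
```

xs has length 6. Negative index -3 maps to positive index 6 + (-3) = 3. xs[3] = 38.

38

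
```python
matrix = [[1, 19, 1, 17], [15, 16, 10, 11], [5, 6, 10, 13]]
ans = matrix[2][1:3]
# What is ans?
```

matrix[2] = [5, 6, 10, 13]. matrix[2] has length 4. The slice matrix[2][1:3] selects indices [1, 2] (1->6, 2->10), giving [6, 10].

[6, 10]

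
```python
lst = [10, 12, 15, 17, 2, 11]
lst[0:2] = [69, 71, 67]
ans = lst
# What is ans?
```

lst starts as [10, 12, 15, 17, 2, 11] (length 6). The slice lst[0:2] covers indices [0, 1] with values [10, 12]. Replacing that slice with [69, 71, 67] (different length) produces [69, 71, 67, 15, 17, 2, 11].

[69, 71, 67, 15, 17, 2, 11]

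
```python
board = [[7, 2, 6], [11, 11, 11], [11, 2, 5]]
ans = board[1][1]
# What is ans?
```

board[1] = [11, 11, 11]. Taking column 1 of that row yields 11.

11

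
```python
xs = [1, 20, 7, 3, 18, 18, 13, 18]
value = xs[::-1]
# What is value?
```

xs has length 8. The slice xs[::-1] selects indices [7, 6, 5, 4, 3, 2, 1, 0] (7->18, 6->13, 5->18, 4->18, 3->3, 2->7, 1->20, 0->1), giving [18, 13, 18, 18, 3, 7, 20, 1].

[18, 13, 18, 18, 3, 7, 20, 1]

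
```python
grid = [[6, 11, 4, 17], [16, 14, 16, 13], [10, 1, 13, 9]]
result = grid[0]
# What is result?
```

grid has 3 rows. Row 0 is [6, 11, 4, 17].

[6, 11, 4, 17]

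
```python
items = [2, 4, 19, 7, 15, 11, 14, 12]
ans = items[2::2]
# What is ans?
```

items has length 8. The slice items[2::2] selects indices [2, 4, 6] (2->19, 4->15, 6->14), giving [19, 15, 14].

[19, 15, 14]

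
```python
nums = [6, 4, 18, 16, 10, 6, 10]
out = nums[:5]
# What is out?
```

nums has length 7. The slice nums[:5] selects indices [0, 1, 2, 3, 4] (0->6, 1->4, 2->18, 3->16, 4->10), giving [6, 4, 18, 16, 10].

[6, 4, 18, 16, 10]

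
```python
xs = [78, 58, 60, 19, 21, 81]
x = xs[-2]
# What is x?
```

xs has length 6. Negative index -2 maps to positive index 6 + (-2) = 4. xs[4] = 21.

21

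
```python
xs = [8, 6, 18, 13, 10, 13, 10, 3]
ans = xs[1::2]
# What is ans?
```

xs has length 8. The slice xs[1::2] selects indices [1, 3, 5, 7] (1->6, 3->13, 5->13, 7->3), giving [6, 13, 13, 3].

[6, 13, 13, 3]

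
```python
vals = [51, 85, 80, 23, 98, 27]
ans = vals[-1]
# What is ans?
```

vals has length 6. Negative index -1 maps to positive index 6 + (-1) = 5. vals[5] = 27.

27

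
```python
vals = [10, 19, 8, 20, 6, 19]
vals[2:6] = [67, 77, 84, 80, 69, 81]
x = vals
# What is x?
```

vals starts as [10, 19, 8, 20, 6, 19] (length 6). The slice vals[2:6] covers indices [2, 3, 4, 5] with values [8, 20, 6, 19]. Replacing that slice with [67, 77, 84, 80, 69, 81] (different length) produces [10, 19, 67, 77, 84, 80, 69, 81].

[10, 19, 67, 77, 84, 80, 69, 81]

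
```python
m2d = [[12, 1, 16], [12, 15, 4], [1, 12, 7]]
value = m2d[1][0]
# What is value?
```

m2d[1] = [12, 15, 4]. Taking column 0 of that row yields 12.

12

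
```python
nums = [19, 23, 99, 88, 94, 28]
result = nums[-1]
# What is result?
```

nums has length 6. Negative index -1 maps to positive index 6 + (-1) = 5. nums[5] = 28.

28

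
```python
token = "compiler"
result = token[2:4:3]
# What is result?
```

token has length 8. The slice token[2:4:3] selects indices [2] (2->'m'), giving 'm'.

'm'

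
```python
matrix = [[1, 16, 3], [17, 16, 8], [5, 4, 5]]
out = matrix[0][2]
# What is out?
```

matrix[0] = [1, 16, 3]. Taking column 2 of that row yields 3.

3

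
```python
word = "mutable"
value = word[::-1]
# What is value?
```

word has length 7. The slice word[::-1] selects indices [6, 5, 4, 3, 2, 1, 0] (6->'e', 5->'l', 4->'b', 3->'a', 2->'t', 1->'u', 0->'m'), giving 'elbatum'.

'elbatum'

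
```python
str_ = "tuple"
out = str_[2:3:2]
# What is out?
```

str_ has length 5. The slice str_[2:3:2] selects indices [2] (2->'p'), giving 'p'.

'p'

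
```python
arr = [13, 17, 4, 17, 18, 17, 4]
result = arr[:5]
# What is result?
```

arr has length 7. The slice arr[:5] selects indices [0, 1, 2, 3, 4] (0->13, 1->17, 2->4, 3->17, 4->18), giving [13, 17, 4, 17, 18].

[13, 17, 4, 17, 18]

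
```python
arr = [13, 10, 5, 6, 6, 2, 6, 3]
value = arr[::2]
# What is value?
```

arr has length 8. The slice arr[::2] selects indices [0, 2, 4, 6] (0->13, 2->5, 4->6, 6->6), giving [13, 5, 6, 6].

[13, 5, 6, 6]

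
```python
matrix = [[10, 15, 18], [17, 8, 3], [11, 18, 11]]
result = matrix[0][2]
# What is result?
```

matrix[0] = [10, 15, 18]. Taking column 2 of that row yields 18.

18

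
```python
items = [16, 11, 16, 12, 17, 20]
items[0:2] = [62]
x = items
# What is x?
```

items starts as [16, 11, 16, 12, 17, 20] (length 6). The slice items[0:2] covers indices [0, 1] with values [16, 11]. Replacing that slice with [62] (different length) produces [62, 16, 12, 17, 20].

[62, 16, 12, 17, 20]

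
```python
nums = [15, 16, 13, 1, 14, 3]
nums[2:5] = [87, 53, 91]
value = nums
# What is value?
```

nums starts as [15, 16, 13, 1, 14, 3] (length 6). The slice nums[2:5] covers indices [2, 3, 4] with values [13, 1, 14]. Replacing that slice with [87, 53, 91] (same length) produces [15, 16, 87, 53, 91, 3].

[15, 16, 87, 53, 91, 3]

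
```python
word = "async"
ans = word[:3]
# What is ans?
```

word has length 5. The slice word[:3] selects indices [0, 1, 2] (0->'a', 1->'s', 2->'y'), giving 'asy'.

'asy'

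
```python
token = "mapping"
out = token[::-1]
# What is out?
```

token has length 7. The slice token[::-1] selects indices [6, 5, 4, 3, 2, 1, 0] (6->'g', 5->'n', 4->'i', 3->'p', 2->'p', 1->'a', 0->'m'), giving 'gnippam'.

'gnippam'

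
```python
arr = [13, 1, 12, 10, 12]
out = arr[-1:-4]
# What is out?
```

arr has length 5. The slice arr[-1:-4] resolves to an empty index range, so the result is [].

[]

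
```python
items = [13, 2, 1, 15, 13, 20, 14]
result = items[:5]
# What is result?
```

items has length 7. The slice items[:5] selects indices [0, 1, 2, 3, 4] (0->13, 1->2, 2->1, 3->15, 4->13), giving [13, 2, 1, 15, 13].

[13, 2, 1, 15, 13]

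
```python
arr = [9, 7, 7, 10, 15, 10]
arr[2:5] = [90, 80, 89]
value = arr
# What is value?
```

arr starts as [9, 7, 7, 10, 15, 10] (length 6). The slice arr[2:5] covers indices [2, 3, 4] with values [7, 10, 15]. Replacing that slice with [90, 80, 89] (same length) produces [9, 7, 90, 80, 89, 10].

[9, 7, 90, 80, 89, 10]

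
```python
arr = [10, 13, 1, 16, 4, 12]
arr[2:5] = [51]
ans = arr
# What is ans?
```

arr starts as [10, 13, 1, 16, 4, 12] (length 6). The slice arr[2:5] covers indices [2, 3, 4] with values [1, 16, 4]. Replacing that slice with [51] (different length) produces [10, 13, 51, 12].

[10, 13, 51, 12]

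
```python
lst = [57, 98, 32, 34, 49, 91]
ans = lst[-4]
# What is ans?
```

lst has length 6. Negative index -4 maps to positive index 6 + (-4) = 2. lst[2] = 32.

32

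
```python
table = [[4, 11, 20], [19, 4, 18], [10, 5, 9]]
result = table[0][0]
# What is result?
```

table[0] = [4, 11, 20]. Taking column 0 of that row yields 4.

4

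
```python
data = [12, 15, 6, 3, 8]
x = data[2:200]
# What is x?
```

data has length 5. The slice data[2:200] selects indices [2, 3, 4] (2->6, 3->3, 4->8), giving [6, 3, 8].

[6, 3, 8]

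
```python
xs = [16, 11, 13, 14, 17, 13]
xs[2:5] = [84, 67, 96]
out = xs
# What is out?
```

xs starts as [16, 11, 13, 14, 17, 13] (length 6). The slice xs[2:5] covers indices [2, 3, 4] with values [13, 14, 17]. Replacing that slice with [84, 67, 96] (same length) produces [16, 11, 84, 67, 96, 13].

[16, 11, 84, 67, 96, 13]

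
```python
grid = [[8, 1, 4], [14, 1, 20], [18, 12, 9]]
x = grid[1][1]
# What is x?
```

grid[1] = [14, 1, 20]. Taking column 1 of that row yields 1.

1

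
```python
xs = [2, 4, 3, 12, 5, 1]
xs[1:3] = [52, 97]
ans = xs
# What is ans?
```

xs starts as [2, 4, 3, 12, 5, 1] (length 6). The slice xs[1:3] covers indices [1, 2] with values [4, 3]. Replacing that slice with [52, 97] (same length) produces [2, 52, 97, 12, 5, 1].

[2, 52, 97, 12, 5, 1]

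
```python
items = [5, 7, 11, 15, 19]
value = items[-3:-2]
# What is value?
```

items has length 5. The slice items[-3:-2] selects indices [2] (2->11), giving [11].

[11]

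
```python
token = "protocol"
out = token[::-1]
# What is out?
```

token has length 8. The slice token[::-1] selects indices [7, 6, 5, 4, 3, 2, 1, 0] (7->'l', 6->'o', 5->'c', 4->'o', 3->'t', 2->'o', 1->'r', 0->'p'), giving 'locotorp'.

'locotorp'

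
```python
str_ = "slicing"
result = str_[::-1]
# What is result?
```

str_ has length 7. The slice str_[::-1] selects indices [6, 5, 4, 3, 2, 1, 0] (6->'g', 5->'n', 4->'i', 3->'c', 2->'i', 1->'l', 0->'s'), giving 'gnicils'.

'gnicils'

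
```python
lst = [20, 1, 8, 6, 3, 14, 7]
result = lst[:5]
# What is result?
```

lst has length 7. The slice lst[:5] selects indices [0, 1, 2, 3, 4] (0->20, 1->1, 2->8, 3->6, 4->3), giving [20, 1, 8, 6, 3].

[20, 1, 8, 6, 3]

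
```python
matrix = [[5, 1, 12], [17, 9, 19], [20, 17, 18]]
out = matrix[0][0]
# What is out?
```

matrix[0] = [5, 1, 12]. Taking column 0 of that row yields 5.

5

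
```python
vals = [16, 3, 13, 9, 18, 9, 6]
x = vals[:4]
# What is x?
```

vals has length 7. The slice vals[:4] selects indices [0, 1, 2, 3] (0->16, 1->3, 2->13, 3->9), giving [16, 3, 13, 9].

[16, 3, 13, 9]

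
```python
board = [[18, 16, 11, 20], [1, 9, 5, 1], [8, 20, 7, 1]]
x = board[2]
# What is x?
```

board has 3 rows. Row 2 is [8, 20, 7, 1].

[8, 20, 7, 1]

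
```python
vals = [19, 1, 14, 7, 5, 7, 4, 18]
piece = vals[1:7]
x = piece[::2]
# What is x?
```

vals has length 8. The slice vals[1:7] selects indices [1, 2, 3, 4, 5, 6] (1->1, 2->14, 3->7, 4->5, 5->7, 6->4), giving [1, 14, 7, 5, 7, 4]. So piece = [1, 14, 7, 5, 7, 4]. piece has length 6. The slice piece[::2] selects indices [0, 2, 4] (0->1, 2->7, 4->7), giving [1, 7, 7].

[1, 7, 7]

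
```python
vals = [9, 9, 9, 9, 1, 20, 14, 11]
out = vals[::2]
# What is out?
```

vals has length 8. The slice vals[::2] selects indices [0, 2, 4, 6] (0->9, 2->9, 4->1, 6->14), giving [9, 9, 1, 14].

[9, 9, 1, 14]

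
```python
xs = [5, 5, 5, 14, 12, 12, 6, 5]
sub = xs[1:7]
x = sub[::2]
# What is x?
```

xs has length 8. The slice xs[1:7] selects indices [1, 2, 3, 4, 5, 6] (1->5, 2->5, 3->14, 4->12, 5->12, 6->6), giving [5, 5, 14, 12, 12, 6]. So sub = [5, 5, 14, 12, 12, 6]. sub has length 6. The slice sub[::2] selects indices [0, 2, 4] (0->5, 2->14, 4->12), giving [5, 14, 12].

[5, 14, 12]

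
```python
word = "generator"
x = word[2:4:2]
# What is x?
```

word has length 9. The slice word[2:4:2] selects indices [2] (2->'n'), giving 'n'.

'n'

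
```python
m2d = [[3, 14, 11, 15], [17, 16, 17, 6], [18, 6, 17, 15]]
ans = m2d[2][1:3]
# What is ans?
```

m2d[2] = [18, 6, 17, 15]. m2d[2] has length 4. The slice m2d[2][1:3] selects indices [1, 2] (1->6, 2->17), giving [6, 17].

[6, 17]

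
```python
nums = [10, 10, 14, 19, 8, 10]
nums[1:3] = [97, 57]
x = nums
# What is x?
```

nums starts as [10, 10, 14, 19, 8, 10] (length 6). The slice nums[1:3] covers indices [1, 2] with values [10, 14]. Replacing that slice with [97, 57] (same length) produces [10, 97, 57, 19, 8, 10].

[10, 97, 57, 19, 8, 10]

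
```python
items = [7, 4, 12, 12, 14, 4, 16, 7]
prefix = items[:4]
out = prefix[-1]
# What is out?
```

items has length 8. The slice items[:4] selects indices [0, 1, 2, 3] (0->7, 1->4, 2->12, 3->12), giving [7, 4, 12, 12]. So prefix = [7, 4, 12, 12]. Then prefix[-1] = 12.

12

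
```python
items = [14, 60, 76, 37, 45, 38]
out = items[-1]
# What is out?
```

items has length 6. Negative index -1 maps to positive index 6 + (-1) = 5. items[5] = 38.

38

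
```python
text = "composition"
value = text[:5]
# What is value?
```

text has length 11. The slice text[:5] selects indices [0, 1, 2, 3, 4] (0->'c', 1->'o', 2->'m', 3->'p', 4->'o'), giving 'compo'.

'compo'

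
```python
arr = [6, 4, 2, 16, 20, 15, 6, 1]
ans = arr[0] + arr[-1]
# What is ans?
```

arr has length 8. arr[0] = 6.
arr has length 8. Negative index -1 maps to positive index 8 + (-1) = 7. arr[7] = 1.
Sum: 6 + 1 = 7.

7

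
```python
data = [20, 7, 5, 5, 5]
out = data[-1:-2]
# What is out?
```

data has length 5. The slice data[-1:-2] resolves to an empty index range, so the result is [].

[]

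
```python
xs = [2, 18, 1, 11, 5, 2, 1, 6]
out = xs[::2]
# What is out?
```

xs has length 8. The slice xs[::2] selects indices [0, 2, 4, 6] (0->2, 2->1, 4->5, 6->1), giving [2, 1, 5, 1].

[2, 1, 5, 1]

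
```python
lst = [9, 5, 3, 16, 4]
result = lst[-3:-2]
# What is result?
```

lst has length 5. The slice lst[-3:-2] selects indices [2] (2->3), giving [3].

[3]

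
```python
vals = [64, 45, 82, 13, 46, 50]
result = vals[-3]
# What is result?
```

vals has length 6. Negative index -3 maps to positive index 6 + (-3) = 3. vals[3] = 13.

13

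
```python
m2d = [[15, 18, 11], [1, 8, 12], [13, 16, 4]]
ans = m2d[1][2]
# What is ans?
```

m2d[1] = [1, 8, 12]. Taking column 2 of that row yields 12.

12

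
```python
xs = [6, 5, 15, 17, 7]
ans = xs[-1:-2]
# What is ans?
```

xs has length 5. The slice xs[-1:-2] resolves to an empty index range, so the result is [].

[]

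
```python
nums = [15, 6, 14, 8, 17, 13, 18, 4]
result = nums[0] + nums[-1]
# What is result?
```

nums has length 8. nums[0] = 15.
nums has length 8. Negative index -1 maps to positive index 8 + (-1) = 7. nums[7] = 4.
Sum: 15 + 4 = 19.

19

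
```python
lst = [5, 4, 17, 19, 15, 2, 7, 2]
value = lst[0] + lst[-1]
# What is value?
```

lst has length 8. lst[0] = 5.
lst has length 8. Negative index -1 maps to positive index 8 + (-1) = 7. lst[7] = 2.
Sum: 5 + 2 = 7.

7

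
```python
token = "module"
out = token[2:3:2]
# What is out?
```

token has length 6. The slice token[2:3:2] selects indices [2] (2->'d'), giving 'd'.

'd'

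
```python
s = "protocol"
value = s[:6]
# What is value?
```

s has length 8. The slice s[:6] selects indices [0, 1, 2, 3, 4, 5] (0->'p', 1->'r', 2->'o', 3->'t', 4->'o', 5->'c'), giving 'protoc'.

'protoc'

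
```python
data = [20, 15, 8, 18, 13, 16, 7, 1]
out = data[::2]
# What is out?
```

data has length 8. The slice data[::2] selects indices [0, 2, 4, 6] (0->20, 2->8, 4->13, 6->7), giving [20, 8, 13, 7].

[20, 8, 13, 7]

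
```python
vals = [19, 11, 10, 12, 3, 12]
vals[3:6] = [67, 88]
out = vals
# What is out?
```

vals starts as [19, 11, 10, 12, 3, 12] (length 6). The slice vals[3:6] covers indices [3, 4, 5] with values [12, 3, 12]. Replacing that slice with [67, 88] (different length) produces [19, 11, 10, 67, 88].

[19, 11, 10, 67, 88]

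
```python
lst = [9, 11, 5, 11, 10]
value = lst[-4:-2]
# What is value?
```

lst has length 5. The slice lst[-4:-2] selects indices [1, 2] (1->11, 2->5), giving [11, 5].

[11, 5]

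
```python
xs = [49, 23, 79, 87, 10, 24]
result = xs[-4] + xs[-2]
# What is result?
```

xs has length 6. Negative index -4 maps to positive index 6 + (-4) = 2. xs[2] = 79.
xs has length 6. Negative index -2 maps to positive index 6 + (-2) = 4. xs[4] = 10.
Sum: 79 + 10 = 89.

89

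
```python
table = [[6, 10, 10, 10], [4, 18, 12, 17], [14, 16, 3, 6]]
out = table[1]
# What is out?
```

table has 3 rows. Row 1 is [4, 18, 12, 17].

[4, 18, 12, 17]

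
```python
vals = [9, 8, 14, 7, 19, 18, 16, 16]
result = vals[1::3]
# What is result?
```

vals has length 8. The slice vals[1::3] selects indices [1, 4, 7] (1->8, 4->19, 7->16), giving [8, 19, 16].

[8, 19, 16]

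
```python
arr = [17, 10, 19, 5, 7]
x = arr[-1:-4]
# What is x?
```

arr has length 5. The slice arr[-1:-4] resolves to an empty index range, so the result is [].

[]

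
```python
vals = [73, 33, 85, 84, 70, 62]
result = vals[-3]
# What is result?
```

vals has length 6. Negative index -3 maps to positive index 6 + (-3) = 3. vals[3] = 84.

84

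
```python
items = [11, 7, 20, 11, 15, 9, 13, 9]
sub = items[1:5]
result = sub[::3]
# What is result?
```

items has length 8. The slice items[1:5] selects indices [1, 2, 3, 4] (1->7, 2->20, 3->11, 4->15), giving [7, 20, 11, 15]. So sub = [7, 20, 11, 15]. sub has length 4. The slice sub[::3] selects indices [0, 3] (0->7, 3->15), giving [7, 15].

[7, 15]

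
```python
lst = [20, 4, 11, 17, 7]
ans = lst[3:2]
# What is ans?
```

lst has length 5. The slice lst[3:2] resolves to an empty index range, so the result is [].

[]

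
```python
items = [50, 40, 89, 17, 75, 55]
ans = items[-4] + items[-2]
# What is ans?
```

items has length 6. Negative index -4 maps to positive index 6 + (-4) = 2. items[2] = 89.
items has length 6. Negative index -2 maps to positive index 6 + (-2) = 4. items[4] = 75.
Sum: 89 + 75 = 164.

164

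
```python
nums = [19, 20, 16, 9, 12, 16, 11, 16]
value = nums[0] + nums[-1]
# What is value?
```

nums has length 8. nums[0] = 19.
nums has length 8. Negative index -1 maps to positive index 8 + (-1) = 7. nums[7] = 16.
Sum: 19 + 16 = 35.

35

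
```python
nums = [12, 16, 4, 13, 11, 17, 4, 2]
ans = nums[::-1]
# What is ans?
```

nums has length 8. The slice nums[::-1] selects indices [7, 6, 5, 4, 3, 2, 1, 0] (7->2, 6->4, 5->17, 4->11, 3->13, 2->4, 1->16, 0->12), giving [2, 4, 17, 11, 13, 4, 16, 12].

[2, 4, 17, 11, 13, 4, 16, 12]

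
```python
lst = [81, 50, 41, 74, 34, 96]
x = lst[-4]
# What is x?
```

lst has length 6. Negative index -4 maps to positive index 6 + (-4) = 2. lst[2] = 41.

41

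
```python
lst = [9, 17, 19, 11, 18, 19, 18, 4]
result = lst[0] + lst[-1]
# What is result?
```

lst has length 8. lst[0] = 9.
lst has length 8. Negative index -1 maps to positive index 8 + (-1) = 7. lst[7] = 4.
Sum: 9 + 4 = 13.

13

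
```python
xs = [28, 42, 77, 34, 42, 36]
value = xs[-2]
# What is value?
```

xs has length 6. Negative index -2 maps to positive index 6 + (-2) = 4. xs[4] = 42.

42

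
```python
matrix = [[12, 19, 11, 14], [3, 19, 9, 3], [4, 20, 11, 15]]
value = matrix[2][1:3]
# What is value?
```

matrix[2] = [4, 20, 11, 15]. matrix[2] has length 4. The slice matrix[2][1:3] selects indices [1, 2] (1->20, 2->11), giving [20, 11].

[20, 11]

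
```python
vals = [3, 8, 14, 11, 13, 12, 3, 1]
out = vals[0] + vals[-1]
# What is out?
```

vals has length 8. vals[0] = 3.
vals has length 8. Negative index -1 maps to positive index 8 + (-1) = 7. vals[7] = 1.
Sum: 3 + 1 = 4.

4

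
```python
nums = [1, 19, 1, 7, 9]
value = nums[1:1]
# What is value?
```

nums has length 5. The slice nums[1:1] resolves to an empty index range, so the result is [].

[]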